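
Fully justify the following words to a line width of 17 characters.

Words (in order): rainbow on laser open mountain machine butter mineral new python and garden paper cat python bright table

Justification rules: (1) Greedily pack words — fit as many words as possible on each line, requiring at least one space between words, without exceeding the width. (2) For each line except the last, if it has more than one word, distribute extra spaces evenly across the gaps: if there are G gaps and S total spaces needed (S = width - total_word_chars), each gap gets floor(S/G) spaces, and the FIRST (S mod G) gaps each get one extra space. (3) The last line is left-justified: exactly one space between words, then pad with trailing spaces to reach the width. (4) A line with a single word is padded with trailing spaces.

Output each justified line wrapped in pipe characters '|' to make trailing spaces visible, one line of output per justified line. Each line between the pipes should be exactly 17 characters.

Answer: |rainbow  on laser|
|open     mountain|
|machine    butter|
|mineral       new|
|python and garden|
|paper  cat python|
|bright table     |

Derivation:
Line 1: ['rainbow', 'on', 'laser'] (min_width=16, slack=1)
Line 2: ['open', 'mountain'] (min_width=13, slack=4)
Line 3: ['machine', 'butter'] (min_width=14, slack=3)
Line 4: ['mineral', 'new'] (min_width=11, slack=6)
Line 5: ['python', 'and', 'garden'] (min_width=17, slack=0)
Line 6: ['paper', 'cat', 'python'] (min_width=16, slack=1)
Line 7: ['bright', 'table'] (min_width=12, slack=5)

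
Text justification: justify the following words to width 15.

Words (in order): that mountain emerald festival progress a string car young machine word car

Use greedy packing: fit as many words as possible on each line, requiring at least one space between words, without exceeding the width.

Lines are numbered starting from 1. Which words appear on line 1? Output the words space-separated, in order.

Line 1: ['that', 'mountain'] (min_width=13, slack=2)
Line 2: ['emerald'] (min_width=7, slack=8)
Line 3: ['festival'] (min_width=8, slack=7)
Line 4: ['progress', 'a'] (min_width=10, slack=5)
Line 5: ['string', 'car'] (min_width=10, slack=5)
Line 6: ['young', 'machine'] (min_width=13, slack=2)
Line 7: ['word', 'car'] (min_width=8, slack=7)

Answer: that mountain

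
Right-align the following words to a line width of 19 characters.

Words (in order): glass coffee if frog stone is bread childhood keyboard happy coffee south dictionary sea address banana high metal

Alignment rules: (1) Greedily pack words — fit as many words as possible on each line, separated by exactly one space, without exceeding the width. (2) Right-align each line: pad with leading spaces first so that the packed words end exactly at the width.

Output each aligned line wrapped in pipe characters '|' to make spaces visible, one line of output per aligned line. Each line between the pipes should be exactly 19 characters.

Answer: |    glass coffee if|
|frog stone is bread|
| childhood keyboard|
| happy coffee south|
|     dictionary sea|
|address banana high|
|              metal|

Derivation:
Line 1: ['glass', 'coffee', 'if'] (min_width=15, slack=4)
Line 2: ['frog', 'stone', 'is', 'bread'] (min_width=19, slack=0)
Line 3: ['childhood', 'keyboard'] (min_width=18, slack=1)
Line 4: ['happy', 'coffee', 'south'] (min_width=18, slack=1)
Line 5: ['dictionary', 'sea'] (min_width=14, slack=5)
Line 6: ['address', 'banana', 'high'] (min_width=19, slack=0)
Line 7: ['metal'] (min_width=5, slack=14)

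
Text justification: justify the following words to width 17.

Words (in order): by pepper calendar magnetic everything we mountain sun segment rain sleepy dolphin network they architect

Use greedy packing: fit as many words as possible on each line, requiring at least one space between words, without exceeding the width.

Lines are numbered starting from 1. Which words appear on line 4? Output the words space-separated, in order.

Answer: mountain sun

Derivation:
Line 1: ['by', 'pepper'] (min_width=9, slack=8)
Line 2: ['calendar', 'magnetic'] (min_width=17, slack=0)
Line 3: ['everything', 'we'] (min_width=13, slack=4)
Line 4: ['mountain', 'sun'] (min_width=12, slack=5)
Line 5: ['segment', 'rain'] (min_width=12, slack=5)
Line 6: ['sleepy', 'dolphin'] (min_width=14, slack=3)
Line 7: ['network', 'they'] (min_width=12, slack=5)
Line 8: ['architect'] (min_width=9, slack=8)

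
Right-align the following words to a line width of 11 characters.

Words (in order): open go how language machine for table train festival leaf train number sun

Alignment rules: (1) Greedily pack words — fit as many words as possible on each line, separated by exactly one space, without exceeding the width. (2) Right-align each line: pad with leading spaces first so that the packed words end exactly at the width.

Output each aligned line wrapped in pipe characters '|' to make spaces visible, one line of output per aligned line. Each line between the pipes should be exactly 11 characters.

Line 1: ['open', 'go', 'how'] (min_width=11, slack=0)
Line 2: ['language'] (min_width=8, slack=3)
Line 3: ['machine', 'for'] (min_width=11, slack=0)
Line 4: ['table', 'train'] (min_width=11, slack=0)
Line 5: ['festival'] (min_width=8, slack=3)
Line 6: ['leaf', 'train'] (min_width=10, slack=1)
Line 7: ['number', 'sun'] (min_width=10, slack=1)

Answer: |open go how|
|   language|
|machine for|
|table train|
|   festival|
| leaf train|
| number sun|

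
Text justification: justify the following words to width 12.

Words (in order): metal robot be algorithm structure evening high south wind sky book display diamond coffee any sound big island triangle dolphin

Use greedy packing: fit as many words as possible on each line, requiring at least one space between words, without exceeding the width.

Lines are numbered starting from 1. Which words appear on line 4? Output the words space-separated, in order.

Line 1: ['metal', 'robot'] (min_width=11, slack=1)
Line 2: ['be', 'algorithm'] (min_width=12, slack=0)
Line 3: ['structure'] (min_width=9, slack=3)
Line 4: ['evening', 'high'] (min_width=12, slack=0)
Line 5: ['south', 'wind'] (min_width=10, slack=2)
Line 6: ['sky', 'book'] (min_width=8, slack=4)
Line 7: ['display'] (min_width=7, slack=5)
Line 8: ['diamond'] (min_width=7, slack=5)
Line 9: ['coffee', 'any'] (min_width=10, slack=2)
Line 10: ['sound', 'big'] (min_width=9, slack=3)
Line 11: ['island'] (min_width=6, slack=6)
Line 12: ['triangle'] (min_width=8, slack=4)
Line 13: ['dolphin'] (min_width=7, slack=5)

Answer: evening high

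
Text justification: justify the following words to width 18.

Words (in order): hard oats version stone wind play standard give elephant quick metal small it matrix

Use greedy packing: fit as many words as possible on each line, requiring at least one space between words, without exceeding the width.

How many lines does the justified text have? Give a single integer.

Line 1: ['hard', 'oats', 'version'] (min_width=17, slack=1)
Line 2: ['stone', 'wind', 'play'] (min_width=15, slack=3)
Line 3: ['standard', 'give'] (min_width=13, slack=5)
Line 4: ['elephant', 'quick'] (min_width=14, slack=4)
Line 5: ['metal', 'small', 'it'] (min_width=14, slack=4)
Line 6: ['matrix'] (min_width=6, slack=12)
Total lines: 6

Answer: 6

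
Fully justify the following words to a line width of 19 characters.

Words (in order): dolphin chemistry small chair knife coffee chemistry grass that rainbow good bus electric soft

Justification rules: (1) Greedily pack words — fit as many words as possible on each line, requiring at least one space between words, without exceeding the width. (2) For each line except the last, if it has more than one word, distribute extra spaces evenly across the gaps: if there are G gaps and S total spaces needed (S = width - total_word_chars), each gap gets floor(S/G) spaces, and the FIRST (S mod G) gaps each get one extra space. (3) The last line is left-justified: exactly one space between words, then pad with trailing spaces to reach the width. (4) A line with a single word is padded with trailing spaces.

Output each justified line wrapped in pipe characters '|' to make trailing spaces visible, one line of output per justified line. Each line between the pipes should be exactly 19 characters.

Line 1: ['dolphin', 'chemistry'] (min_width=17, slack=2)
Line 2: ['small', 'chair', 'knife'] (min_width=17, slack=2)
Line 3: ['coffee', 'chemistry'] (min_width=16, slack=3)
Line 4: ['grass', 'that', 'rainbow'] (min_width=18, slack=1)
Line 5: ['good', 'bus', 'electric'] (min_width=17, slack=2)
Line 6: ['soft'] (min_width=4, slack=15)

Answer: |dolphin   chemistry|
|small  chair  knife|
|coffee    chemistry|
|grass  that rainbow|
|good  bus  electric|
|soft               |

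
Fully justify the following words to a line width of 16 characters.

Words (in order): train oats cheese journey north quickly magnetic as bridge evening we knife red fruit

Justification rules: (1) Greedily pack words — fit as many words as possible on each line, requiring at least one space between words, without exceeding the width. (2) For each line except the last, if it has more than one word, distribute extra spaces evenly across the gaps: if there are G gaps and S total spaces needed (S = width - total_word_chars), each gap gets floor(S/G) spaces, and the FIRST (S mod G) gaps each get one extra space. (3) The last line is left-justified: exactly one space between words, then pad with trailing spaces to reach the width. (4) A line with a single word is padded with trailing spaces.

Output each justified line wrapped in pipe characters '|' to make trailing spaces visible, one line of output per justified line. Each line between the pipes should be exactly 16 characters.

Line 1: ['train', 'oats'] (min_width=10, slack=6)
Line 2: ['cheese', 'journey'] (min_width=14, slack=2)
Line 3: ['north', 'quickly'] (min_width=13, slack=3)
Line 4: ['magnetic', 'as'] (min_width=11, slack=5)
Line 5: ['bridge', 'evening'] (min_width=14, slack=2)
Line 6: ['we', 'knife', 'red'] (min_width=12, slack=4)
Line 7: ['fruit'] (min_width=5, slack=11)

Answer: |train       oats|
|cheese   journey|
|north    quickly|
|magnetic      as|
|bridge   evening|
|we   knife   red|
|fruit           |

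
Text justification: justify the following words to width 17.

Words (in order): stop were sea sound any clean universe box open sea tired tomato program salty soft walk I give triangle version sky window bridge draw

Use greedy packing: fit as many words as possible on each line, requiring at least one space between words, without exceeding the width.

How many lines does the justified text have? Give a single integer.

Answer: 9

Derivation:
Line 1: ['stop', 'were', 'sea'] (min_width=13, slack=4)
Line 2: ['sound', 'any', 'clean'] (min_width=15, slack=2)
Line 3: ['universe', 'box', 'open'] (min_width=17, slack=0)
Line 4: ['sea', 'tired', 'tomato'] (min_width=16, slack=1)
Line 5: ['program', 'salty'] (min_width=13, slack=4)
Line 6: ['soft', 'walk', 'I', 'give'] (min_width=16, slack=1)
Line 7: ['triangle', 'version'] (min_width=16, slack=1)
Line 8: ['sky', 'window', 'bridge'] (min_width=17, slack=0)
Line 9: ['draw'] (min_width=4, slack=13)
Total lines: 9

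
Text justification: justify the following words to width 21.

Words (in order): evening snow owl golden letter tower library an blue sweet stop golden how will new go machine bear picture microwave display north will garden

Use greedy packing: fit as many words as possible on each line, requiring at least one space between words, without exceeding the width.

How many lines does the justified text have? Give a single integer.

Answer: 8

Derivation:
Line 1: ['evening', 'snow', 'owl'] (min_width=16, slack=5)
Line 2: ['golden', 'letter', 'tower'] (min_width=19, slack=2)
Line 3: ['library', 'an', 'blue', 'sweet'] (min_width=21, slack=0)
Line 4: ['stop', 'golden', 'how', 'will'] (min_width=20, slack=1)
Line 5: ['new', 'go', 'machine', 'bear'] (min_width=19, slack=2)
Line 6: ['picture', 'microwave'] (min_width=17, slack=4)
Line 7: ['display', 'north', 'will'] (min_width=18, slack=3)
Line 8: ['garden'] (min_width=6, slack=15)
Total lines: 8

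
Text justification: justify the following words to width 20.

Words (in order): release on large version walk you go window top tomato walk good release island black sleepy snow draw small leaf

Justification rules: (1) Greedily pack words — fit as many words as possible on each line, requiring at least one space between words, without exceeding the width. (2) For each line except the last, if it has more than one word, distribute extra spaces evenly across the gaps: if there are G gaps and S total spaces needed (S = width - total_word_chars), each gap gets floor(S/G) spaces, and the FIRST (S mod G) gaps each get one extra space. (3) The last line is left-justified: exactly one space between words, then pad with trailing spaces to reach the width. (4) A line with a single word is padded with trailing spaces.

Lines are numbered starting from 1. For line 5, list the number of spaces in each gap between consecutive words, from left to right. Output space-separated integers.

Line 1: ['release', 'on', 'large'] (min_width=16, slack=4)
Line 2: ['version', 'walk', 'you', 'go'] (min_width=19, slack=1)
Line 3: ['window', 'top', 'tomato'] (min_width=17, slack=3)
Line 4: ['walk', 'good', 'release'] (min_width=17, slack=3)
Line 5: ['island', 'black', 'sleepy'] (min_width=19, slack=1)
Line 6: ['snow', 'draw', 'small', 'leaf'] (min_width=20, slack=0)

Answer: 2 1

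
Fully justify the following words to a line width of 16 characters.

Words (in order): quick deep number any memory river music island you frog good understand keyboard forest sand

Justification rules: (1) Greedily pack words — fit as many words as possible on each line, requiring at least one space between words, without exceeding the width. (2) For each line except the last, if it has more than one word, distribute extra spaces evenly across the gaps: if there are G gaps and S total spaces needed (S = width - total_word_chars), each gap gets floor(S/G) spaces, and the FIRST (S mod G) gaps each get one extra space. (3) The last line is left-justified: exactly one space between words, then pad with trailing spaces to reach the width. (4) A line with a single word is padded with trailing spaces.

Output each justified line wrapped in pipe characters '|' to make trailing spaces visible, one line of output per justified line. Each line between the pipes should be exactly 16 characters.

Line 1: ['quick', 'deep'] (min_width=10, slack=6)
Line 2: ['number', 'any'] (min_width=10, slack=6)
Line 3: ['memory', 'river'] (min_width=12, slack=4)
Line 4: ['music', 'island', 'you'] (min_width=16, slack=0)
Line 5: ['frog', 'good'] (min_width=9, slack=7)
Line 6: ['understand'] (min_width=10, slack=6)
Line 7: ['keyboard', 'forest'] (min_width=15, slack=1)
Line 8: ['sand'] (min_width=4, slack=12)

Answer: |quick       deep|
|number       any|
|memory     river|
|music island you|
|frog        good|
|understand      |
|keyboard  forest|
|sand            |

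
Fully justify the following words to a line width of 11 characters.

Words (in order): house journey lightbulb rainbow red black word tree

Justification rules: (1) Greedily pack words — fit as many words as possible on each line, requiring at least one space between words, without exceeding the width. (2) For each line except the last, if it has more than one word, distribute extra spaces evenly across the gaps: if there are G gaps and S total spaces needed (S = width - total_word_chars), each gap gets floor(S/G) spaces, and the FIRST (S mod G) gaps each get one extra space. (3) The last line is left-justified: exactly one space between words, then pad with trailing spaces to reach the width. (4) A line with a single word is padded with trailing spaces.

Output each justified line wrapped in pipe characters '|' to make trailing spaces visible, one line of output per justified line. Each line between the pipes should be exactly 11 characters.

Answer: |house      |
|journey    |
|lightbulb  |
|rainbow red|
|black  word|
|tree       |

Derivation:
Line 1: ['house'] (min_width=5, slack=6)
Line 2: ['journey'] (min_width=7, slack=4)
Line 3: ['lightbulb'] (min_width=9, slack=2)
Line 4: ['rainbow', 'red'] (min_width=11, slack=0)
Line 5: ['black', 'word'] (min_width=10, slack=1)
Line 6: ['tree'] (min_width=4, slack=7)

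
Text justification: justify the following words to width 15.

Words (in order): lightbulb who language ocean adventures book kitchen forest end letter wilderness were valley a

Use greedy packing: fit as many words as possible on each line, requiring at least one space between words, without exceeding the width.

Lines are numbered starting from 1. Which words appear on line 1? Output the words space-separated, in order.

Line 1: ['lightbulb', 'who'] (min_width=13, slack=2)
Line 2: ['language', 'ocean'] (min_width=14, slack=1)
Line 3: ['adventures', 'book'] (min_width=15, slack=0)
Line 4: ['kitchen', 'forest'] (min_width=14, slack=1)
Line 5: ['end', 'letter'] (min_width=10, slack=5)
Line 6: ['wilderness', 'were'] (min_width=15, slack=0)
Line 7: ['valley', 'a'] (min_width=8, slack=7)

Answer: lightbulb who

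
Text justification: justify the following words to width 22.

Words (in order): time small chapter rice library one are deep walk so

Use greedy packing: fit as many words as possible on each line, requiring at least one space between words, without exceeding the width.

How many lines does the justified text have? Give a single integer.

Answer: 3

Derivation:
Line 1: ['time', 'small', 'chapter'] (min_width=18, slack=4)
Line 2: ['rice', 'library', 'one', 'are'] (min_width=20, slack=2)
Line 3: ['deep', 'walk', 'so'] (min_width=12, slack=10)
Total lines: 3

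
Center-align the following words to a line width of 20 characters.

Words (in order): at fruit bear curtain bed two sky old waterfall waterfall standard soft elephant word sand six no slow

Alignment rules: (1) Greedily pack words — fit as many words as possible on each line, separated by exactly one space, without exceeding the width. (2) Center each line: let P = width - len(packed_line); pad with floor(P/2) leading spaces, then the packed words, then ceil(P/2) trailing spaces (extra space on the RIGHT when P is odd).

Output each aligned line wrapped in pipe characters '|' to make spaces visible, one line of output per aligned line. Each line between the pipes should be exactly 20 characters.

Line 1: ['at', 'fruit', 'bear'] (min_width=13, slack=7)
Line 2: ['curtain', 'bed', 'two', 'sky'] (min_width=19, slack=1)
Line 3: ['old', 'waterfall'] (min_width=13, slack=7)
Line 4: ['waterfall', 'standard'] (min_width=18, slack=2)
Line 5: ['soft', 'elephant', 'word'] (min_width=18, slack=2)
Line 6: ['sand', 'six', 'no', 'slow'] (min_width=16, slack=4)

Answer: |   at fruit bear    |
|curtain bed two sky |
|   old waterfall    |
| waterfall standard |
| soft elephant word |
|  sand six no slow  |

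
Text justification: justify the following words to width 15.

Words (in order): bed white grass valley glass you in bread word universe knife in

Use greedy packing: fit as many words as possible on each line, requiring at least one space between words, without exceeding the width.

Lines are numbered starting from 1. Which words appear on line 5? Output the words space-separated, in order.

Line 1: ['bed', 'white', 'grass'] (min_width=15, slack=0)
Line 2: ['valley', 'glass'] (min_width=12, slack=3)
Line 3: ['you', 'in', 'bread'] (min_width=12, slack=3)
Line 4: ['word', 'universe'] (min_width=13, slack=2)
Line 5: ['knife', 'in'] (min_width=8, slack=7)

Answer: knife in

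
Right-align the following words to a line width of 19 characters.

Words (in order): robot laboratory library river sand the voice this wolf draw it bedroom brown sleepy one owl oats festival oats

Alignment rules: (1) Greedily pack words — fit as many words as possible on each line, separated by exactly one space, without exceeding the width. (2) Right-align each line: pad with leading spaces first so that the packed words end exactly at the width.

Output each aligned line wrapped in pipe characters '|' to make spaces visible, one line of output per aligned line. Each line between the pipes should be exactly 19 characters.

Line 1: ['robot', 'laboratory'] (min_width=16, slack=3)
Line 2: ['library', 'river', 'sand'] (min_width=18, slack=1)
Line 3: ['the', 'voice', 'this', 'wolf'] (min_width=19, slack=0)
Line 4: ['draw', 'it', 'bedroom'] (min_width=15, slack=4)
Line 5: ['brown', 'sleepy', 'one'] (min_width=16, slack=3)
Line 6: ['owl', 'oats', 'festival'] (min_width=17, slack=2)
Line 7: ['oats'] (min_width=4, slack=15)

Answer: |   robot laboratory|
| library river sand|
|the voice this wolf|
|    draw it bedroom|
|   brown sleepy one|
|  owl oats festival|
|               oats|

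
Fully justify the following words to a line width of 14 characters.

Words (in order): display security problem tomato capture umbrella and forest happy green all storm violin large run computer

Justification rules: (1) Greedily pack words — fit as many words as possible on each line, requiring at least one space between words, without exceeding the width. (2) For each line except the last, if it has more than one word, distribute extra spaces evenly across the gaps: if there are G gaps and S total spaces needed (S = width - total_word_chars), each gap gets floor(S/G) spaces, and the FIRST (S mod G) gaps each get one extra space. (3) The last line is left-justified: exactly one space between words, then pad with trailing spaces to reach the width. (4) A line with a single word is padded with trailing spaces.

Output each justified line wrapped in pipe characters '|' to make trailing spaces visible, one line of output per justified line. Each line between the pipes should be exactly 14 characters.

Answer: |display       |
|security      |
|problem tomato|
|capture       |
|umbrella   and|
|forest   happy|
|green      all|
|storm   violin|
|large      run|
|computer      |

Derivation:
Line 1: ['display'] (min_width=7, slack=7)
Line 2: ['security'] (min_width=8, slack=6)
Line 3: ['problem', 'tomato'] (min_width=14, slack=0)
Line 4: ['capture'] (min_width=7, slack=7)
Line 5: ['umbrella', 'and'] (min_width=12, slack=2)
Line 6: ['forest', 'happy'] (min_width=12, slack=2)
Line 7: ['green', 'all'] (min_width=9, slack=5)
Line 8: ['storm', 'violin'] (min_width=12, slack=2)
Line 9: ['large', 'run'] (min_width=9, slack=5)
Line 10: ['computer'] (min_width=8, slack=6)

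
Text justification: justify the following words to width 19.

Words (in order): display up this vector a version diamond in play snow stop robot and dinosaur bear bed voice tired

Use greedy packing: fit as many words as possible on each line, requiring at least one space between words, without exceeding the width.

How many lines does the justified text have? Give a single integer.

Answer: 6

Derivation:
Line 1: ['display', 'up', 'this'] (min_width=15, slack=4)
Line 2: ['vector', 'a', 'version'] (min_width=16, slack=3)
Line 3: ['diamond', 'in', 'play'] (min_width=15, slack=4)
Line 4: ['snow', 'stop', 'robot', 'and'] (min_width=19, slack=0)
Line 5: ['dinosaur', 'bear', 'bed'] (min_width=17, slack=2)
Line 6: ['voice', 'tired'] (min_width=11, slack=8)
Total lines: 6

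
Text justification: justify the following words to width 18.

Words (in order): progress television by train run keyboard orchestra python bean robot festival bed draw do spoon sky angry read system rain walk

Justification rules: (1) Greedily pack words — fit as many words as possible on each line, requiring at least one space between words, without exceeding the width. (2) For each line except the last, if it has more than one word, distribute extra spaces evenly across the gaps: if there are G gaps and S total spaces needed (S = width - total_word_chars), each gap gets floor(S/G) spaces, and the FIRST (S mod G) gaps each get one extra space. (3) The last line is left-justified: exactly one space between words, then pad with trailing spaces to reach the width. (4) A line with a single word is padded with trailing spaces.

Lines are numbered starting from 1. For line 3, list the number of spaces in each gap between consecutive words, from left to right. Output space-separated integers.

Line 1: ['progress'] (min_width=8, slack=10)
Line 2: ['television', 'by'] (min_width=13, slack=5)
Line 3: ['train', 'run', 'keyboard'] (min_width=18, slack=0)
Line 4: ['orchestra', 'python'] (min_width=16, slack=2)
Line 5: ['bean', 'robot'] (min_width=10, slack=8)
Line 6: ['festival', 'bed', 'draw'] (min_width=17, slack=1)
Line 7: ['do', 'spoon', 'sky', 'angry'] (min_width=18, slack=0)
Line 8: ['read', 'system', 'rain'] (min_width=16, slack=2)
Line 9: ['walk'] (min_width=4, slack=14)

Answer: 1 1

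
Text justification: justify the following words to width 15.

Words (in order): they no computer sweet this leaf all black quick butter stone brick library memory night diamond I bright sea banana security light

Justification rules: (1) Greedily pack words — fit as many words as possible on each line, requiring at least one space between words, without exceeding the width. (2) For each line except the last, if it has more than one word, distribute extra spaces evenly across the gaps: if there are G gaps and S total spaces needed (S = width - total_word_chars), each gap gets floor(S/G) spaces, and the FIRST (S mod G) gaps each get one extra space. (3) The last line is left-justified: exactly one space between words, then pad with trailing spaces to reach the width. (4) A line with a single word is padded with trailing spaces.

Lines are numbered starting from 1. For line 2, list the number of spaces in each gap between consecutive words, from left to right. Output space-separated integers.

Answer: 2

Derivation:
Line 1: ['they', 'no'] (min_width=7, slack=8)
Line 2: ['computer', 'sweet'] (min_width=14, slack=1)
Line 3: ['this', 'leaf', 'all'] (min_width=13, slack=2)
Line 4: ['black', 'quick'] (min_width=11, slack=4)
Line 5: ['butter', 'stone'] (min_width=12, slack=3)
Line 6: ['brick', 'library'] (min_width=13, slack=2)
Line 7: ['memory', 'night'] (min_width=12, slack=3)
Line 8: ['diamond', 'I'] (min_width=9, slack=6)
Line 9: ['bright', 'sea'] (min_width=10, slack=5)
Line 10: ['banana', 'security'] (min_width=15, slack=0)
Line 11: ['light'] (min_width=5, slack=10)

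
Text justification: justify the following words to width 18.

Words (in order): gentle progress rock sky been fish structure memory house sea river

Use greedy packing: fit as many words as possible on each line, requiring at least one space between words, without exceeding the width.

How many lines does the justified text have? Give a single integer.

Answer: 4

Derivation:
Line 1: ['gentle', 'progress'] (min_width=15, slack=3)
Line 2: ['rock', 'sky', 'been', 'fish'] (min_width=18, slack=0)
Line 3: ['structure', 'memory'] (min_width=16, slack=2)
Line 4: ['house', 'sea', 'river'] (min_width=15, slack=3)
Total lines: 4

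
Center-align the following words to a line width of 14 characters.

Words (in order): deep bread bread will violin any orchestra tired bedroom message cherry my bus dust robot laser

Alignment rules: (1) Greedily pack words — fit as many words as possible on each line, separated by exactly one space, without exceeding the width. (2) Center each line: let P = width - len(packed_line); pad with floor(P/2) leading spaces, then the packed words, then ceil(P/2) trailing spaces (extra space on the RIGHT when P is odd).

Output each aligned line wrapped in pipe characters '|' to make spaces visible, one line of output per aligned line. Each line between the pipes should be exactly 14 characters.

Line 1: ['deep', 'bread'] (min_width=10, slack=4)
Line 2: ['bread', 'will'] (min_width=10, slack=4)
Line 3: ['violin', 'any'] (min_width=10, slack=4)
Line 4: ['orchestra'] (min_width=9, slack=5)
Line 5: ['tired', 'bedroom'] (min_width=13, slack=1)
Line 6: ['message', 'cherry'] (min_width=14, slack=0)
Line 7: ['my', 'bus', 'dust'] (min_width=11, slack=3)
Line 8: ['robot', 'laser'] (min_width=11, slack=3)

Answer: |  deep bread  |
|  bread will  |
|  violin any  |
|  orchestra   |
|tired bedroom |
|message cherry|
| my bus dust  |
| robot laser  |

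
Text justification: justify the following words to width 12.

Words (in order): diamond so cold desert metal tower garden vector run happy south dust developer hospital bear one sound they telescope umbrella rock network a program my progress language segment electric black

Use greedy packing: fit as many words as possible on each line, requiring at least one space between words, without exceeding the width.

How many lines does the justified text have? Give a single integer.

Line 1: ['diamond', 'so'] (min_width=10, slack=2)
Line 2: ['cold', 'desert'] (min_width=11, slack=1)
Line 3: ['metal', 'tower'] (min_width=11, slack=1)
Line 4: ['garden'] (min_width=6, slack=6)
Line 5: ['vector', 'run'] (min_width=10, slack=2)
Line 6: ['happy', 'south'] (min_width=11, slack=1)
Line 7: ['dust'] (min_width=4, slack=8)
Line 8: ['developer'] (min_width=9, slack=3)
Line 9: ['hospital'] (min_width=8, slack=4)
Line 10: ['bear', 'one'] (min_width=8, slack=4)
Line 11: ['sound', 'they'] (min_width=10, slack=2)
Line 12: ['telescope'] (min_width=9, slack=3)
Line 13: ['umbrella'] (min_width=8, slack=4)
Line 14: ['rock', 'network'] (min_width=12, slack=0)
Line 15: ['a', 'program', 'my'] (min_width=12, slack=0)
Line 16: ['progress'] (min_width=8, slack=4)
Line 17: ['language'] (min_width=8, slack=4)
Line 18: ['segment'] (min_width=7, slack=5)
Line 19: ['electric'] (min_width=8, slack=4)
Line 20: ['black'] (min_width=5, slack=7)
Total lines: 20

Answer: 20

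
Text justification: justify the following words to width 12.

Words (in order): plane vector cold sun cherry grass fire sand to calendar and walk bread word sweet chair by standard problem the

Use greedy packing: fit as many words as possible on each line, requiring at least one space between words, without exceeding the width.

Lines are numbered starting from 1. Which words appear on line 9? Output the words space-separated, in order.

Answer: standard

Derivation:
Line 1: ['plane', 'vector'] (min_width=12, slack=0)
Line 2: ['cold', 'sun'] (min_width=8, slack=4)
Line 3: ['cherry', 'grass'] (min_width=12, slack=0)
Line 4: ['fire', 'sand', 'to'] (min_width=12, slack=0)
Line 5: ['calendar', 'and'] (min_width=12, slack=0)
Line 6: ['walk', 'bread'] (min_width=10, slack=2)
Line 7: ['word', 'sweet'] (min_width=10, slack=2)
Line 8: ['chair', 'by'] (min_width=8, slack=4)
Line 9: ['standard'] (min_width=8, slack=4)
Line 10: ['problem', 'the'] (min_width=11, slack=1)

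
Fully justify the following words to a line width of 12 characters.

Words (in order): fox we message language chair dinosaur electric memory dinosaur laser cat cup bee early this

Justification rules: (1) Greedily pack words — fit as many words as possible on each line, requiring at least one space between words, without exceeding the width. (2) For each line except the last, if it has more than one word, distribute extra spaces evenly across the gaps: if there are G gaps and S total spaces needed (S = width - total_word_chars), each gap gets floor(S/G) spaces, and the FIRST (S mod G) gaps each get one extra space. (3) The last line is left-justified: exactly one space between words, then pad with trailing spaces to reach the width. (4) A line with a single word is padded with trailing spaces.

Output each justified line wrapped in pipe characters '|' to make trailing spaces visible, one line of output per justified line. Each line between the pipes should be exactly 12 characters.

Answer: |fox       we|
|message     |
|language    |
|chair       |
|dinosaur    |
|electric    |
|memory      |
|dinosaur    |
|laser    cat|
|cup      bee|
|early this  |

Derivation:
Line 1: ['fox', 'we'] (min_width=6, slack=6)
Line 2: ['message'] (min_width=7, slack=5)
Line 3: ['language'] (min_width=8, slack=4)
Line 4: ['chair'] (min_width=5, slack=7)
Line 5: ['dinosaur'] (min_width=8, slack=4)
Line 6: ['electric'] (min_width=8, slack=4)
Line 7: ['memory'] (min_width=6, slack=6)
Line 8: ['dinosaur'] (min_width=8, slack=4)
Line 9: ['laser', 'cat'] (min_width=9, slack=3)
Line 10: ['cup', 'bee'] (min_width=7, slack=5)
Line 11: ['early', 'this'] (min_width=10, slack=2)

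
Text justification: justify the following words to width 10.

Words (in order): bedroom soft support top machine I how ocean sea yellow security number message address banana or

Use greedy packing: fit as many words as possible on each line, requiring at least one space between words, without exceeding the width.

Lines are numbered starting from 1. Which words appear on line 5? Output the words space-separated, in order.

Answer: machine I

Derivation:
Line 1: ['bedroom'] (min_width=7, slack=3)
Line 2: ['soft'] (min_width=4, slack=6)
Line 3: ['support'] (min_width=7, slack=3)
Line 4: ['top'] (min_width=3, slack=7)
Line 5: ['machine', 'I'] (min_width=9, slack=1)
Line 6: ['how', 'ocean'] (min_width=9, slack=1)
Line 7: ['sea', 'yellow'] (min_width=10, slack=0)
Line 8: ['security'] (min_width=8, slack=2)
Line 9: ['number'] (min_width=6, slack=4)
Line 10: ['message'] (min_width=7, slack=3)
Line 11: ['address'] (min_width=7, slack=3)
Line 12: ['banana', 'or'] (min_width=9, slack=1)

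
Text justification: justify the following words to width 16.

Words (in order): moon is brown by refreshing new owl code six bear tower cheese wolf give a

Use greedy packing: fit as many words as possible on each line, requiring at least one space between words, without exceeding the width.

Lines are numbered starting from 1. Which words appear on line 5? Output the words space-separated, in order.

Line 1: ['moon', 'is', 'brown', 'by'] (min_width=16, slack=0)
Line 2: ['refreshing', 'new'] (min_width=14, slack=2)
Line 3: ['owl', 'code', 'six'] (min_width=12, slack=4)
Line 4: ['bear', 'tower'] (min_width=10, slack=6)
Line 5: ['cheese', 'wolf', 'give'] (min_width=16, slack=0)
Line 6: ['a'] (min_width=1, slack=15)

Answer: cheese wolf give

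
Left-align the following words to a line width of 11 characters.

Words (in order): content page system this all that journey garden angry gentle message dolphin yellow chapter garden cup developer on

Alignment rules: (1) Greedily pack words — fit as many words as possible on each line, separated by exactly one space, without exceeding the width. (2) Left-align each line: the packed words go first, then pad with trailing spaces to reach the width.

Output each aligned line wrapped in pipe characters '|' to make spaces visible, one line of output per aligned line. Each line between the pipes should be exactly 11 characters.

Answer: |content    |
|page system|
|this all   |
|that       |
|journey    |
|garden     |
|angry      |
|gentle     |
|message    |
|dolphin    |
|yellow     |
|chapter    |
|garden cup |
|developer  |
|on         |

Derivation:
Line 1: ['content'] (min_width=7, slack=4)
Line 2: ['page', 'system'] (min_width=11, slack=0)
Line 3: ['this', 'all'] (min_width=8, slack=3)
Line 4: ['that'] (min_width=4, slack=7)
Line 5: ['journey'] (min_width=7, slack=4)
Line 6: ['garden'] (min_width=6, slack=5)
Line 7: ['angry'] (min_width=5, slack=6)
Line 8: ['gentle'] (min_width=6, slack=5)
Line 9: ['message'] (min_width=7, slack=4)
Line 10: ['dolphin'] (min_width=7, slack=4)
Line 11: ['yellow'] (min_width=6, slack=5)
Line 12: ['chapter'] (min_width=7, slack=4)
Line 13: ['garden', 'cup'] (min_width=10, slack=1)
Line 14: ['developer'] (min_width=9, slack=2)
Line 15: ['on'] (min_width=2, slack=9)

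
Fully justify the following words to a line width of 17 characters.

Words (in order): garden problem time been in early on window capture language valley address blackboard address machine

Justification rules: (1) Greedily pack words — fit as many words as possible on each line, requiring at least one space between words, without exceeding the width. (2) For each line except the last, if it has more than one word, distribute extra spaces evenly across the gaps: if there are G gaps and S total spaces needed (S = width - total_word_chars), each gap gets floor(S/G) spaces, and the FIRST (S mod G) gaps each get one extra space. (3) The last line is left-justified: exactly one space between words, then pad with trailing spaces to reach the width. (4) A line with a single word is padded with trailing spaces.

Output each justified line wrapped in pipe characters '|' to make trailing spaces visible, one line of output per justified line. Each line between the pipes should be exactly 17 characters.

Answer: |garden    problem|
|time    been   in|
|early  on  window|
|capture  language|
|valley    address|
|blackboard       |
|address machine  |

Derivation:
Line 1: ['garden', 'problem'] (min_width=14, slack=3)
Line 2: ['time', 'been', 'in'] (min_width=12, slack=5)
Line 3: ['early', 'on', 'window'] (min_width=15, slack=2)
Line 4: ['capture', 'language'] (min_width=16, slack=1)
Line 5: ['valley', 'address'] (min_width=14, slack=3)
Line 6: ['blackboard'] (min_width=10, slack=7)
Line 7: ['address', 'machine'] (min_width=15, slack=2)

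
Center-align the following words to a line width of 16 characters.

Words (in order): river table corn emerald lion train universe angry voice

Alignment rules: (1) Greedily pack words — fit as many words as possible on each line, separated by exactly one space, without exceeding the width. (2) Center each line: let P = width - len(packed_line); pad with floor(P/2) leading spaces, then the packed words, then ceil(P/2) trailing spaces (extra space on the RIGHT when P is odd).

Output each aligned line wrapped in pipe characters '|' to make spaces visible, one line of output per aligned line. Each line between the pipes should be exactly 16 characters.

Answer: |river table corn|
|  emerald lion  |
| train universe |
|  angry voice   |

Derivation:
Line 1: ['river', 'table', 'corn'] (min_width=16, slack=0)
Line 2: ['emerald', 'lion'] (min_width=12, slack=4)
Line 3: ['train', 'universe'] (min_width=14, slack=2)
Line 4: ['angry', 'voice'] (min_width=11, slack=5)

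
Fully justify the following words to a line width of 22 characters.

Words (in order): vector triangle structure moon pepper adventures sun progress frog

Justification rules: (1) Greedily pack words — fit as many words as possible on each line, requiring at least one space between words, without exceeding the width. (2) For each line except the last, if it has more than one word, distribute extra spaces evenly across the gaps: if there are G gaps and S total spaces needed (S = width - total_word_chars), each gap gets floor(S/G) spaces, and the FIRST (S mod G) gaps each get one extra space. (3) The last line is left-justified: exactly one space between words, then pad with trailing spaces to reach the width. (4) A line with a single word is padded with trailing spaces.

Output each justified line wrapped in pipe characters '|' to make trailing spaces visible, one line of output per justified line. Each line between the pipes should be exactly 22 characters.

Line 1: ['vector', 'triangle'] (min_width=15, slack=7)
Line 2: ['structure', 'moon', 'pepper'] (min_width=21, slack=1)
Line 3: ['adventures', 'sun'] (min_width=14, slack=8)
Line 4: ['progress', 'frog'] (min_width=13, slack=9)

Answer: |vector        triangle|
|structure  moon pepper|
|adventures         sun|
|progress frog         |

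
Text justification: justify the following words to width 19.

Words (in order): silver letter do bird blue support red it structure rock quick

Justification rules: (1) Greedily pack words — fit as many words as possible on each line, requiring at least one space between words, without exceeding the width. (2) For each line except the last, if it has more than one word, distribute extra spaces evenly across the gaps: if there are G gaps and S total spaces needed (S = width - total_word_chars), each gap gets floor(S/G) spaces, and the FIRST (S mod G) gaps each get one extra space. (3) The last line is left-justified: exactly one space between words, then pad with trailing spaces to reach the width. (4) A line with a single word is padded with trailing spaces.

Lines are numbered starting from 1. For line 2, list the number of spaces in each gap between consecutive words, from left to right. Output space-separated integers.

Answer: 2 2

Derivation:
Line 1: ['silver', 'letter', 'do'] (min_width=16, slack=3)
Line 2: ['bird', 'blue', 'support'] (min_width=17, slack=2)
Line 3: ['red', 'it', 'structure'] (min_width=16, slack=3)
Line 4: ['rock', 'quick'] (min_width=10, slack=9)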